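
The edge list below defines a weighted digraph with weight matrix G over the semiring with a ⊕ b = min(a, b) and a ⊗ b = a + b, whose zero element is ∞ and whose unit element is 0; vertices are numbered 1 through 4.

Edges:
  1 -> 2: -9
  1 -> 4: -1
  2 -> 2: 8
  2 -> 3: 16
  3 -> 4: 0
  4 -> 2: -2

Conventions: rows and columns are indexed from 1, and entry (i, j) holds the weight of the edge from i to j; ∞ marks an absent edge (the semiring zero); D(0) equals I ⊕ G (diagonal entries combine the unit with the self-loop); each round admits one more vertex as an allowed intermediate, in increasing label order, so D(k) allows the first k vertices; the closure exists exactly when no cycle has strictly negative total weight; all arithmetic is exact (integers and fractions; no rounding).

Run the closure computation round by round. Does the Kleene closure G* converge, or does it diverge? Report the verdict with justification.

D(0):
  [0, -9, ∞, -1]
  [∞, 0, 16, ∞]
  [∞, ∞, 0, 0]
  [∞, -2, ∞, 0]
D(1):
  [0, -9, ∞, -1]
  [∞, 0, 16, ∞]
  [∞, ∞, 0, 0]
  [∞, -2, ∞, 0]
D(2):
  [0, -9, 7, -1]
  [∞, 0, 16, ∞]
  [∞, ∞, 0, 0]
  [∞, -2, 14, 0]
D(3):
  [0, -9, 7, -1]
  [∞, 0, 16, 16]
  [∞, ∞, 0, 0]
  [∞, -2, 14, 0]
D(4):
  [0, -9, 7, -1]
  [∞, 0, 16, 16]
  [∞, -2, 0, 0]
  [∞, -2, 14, 0]
Key observation: every diagonal entry stays at the unit through all rounds, so no improving cycle exists.
Answer: CONVERGES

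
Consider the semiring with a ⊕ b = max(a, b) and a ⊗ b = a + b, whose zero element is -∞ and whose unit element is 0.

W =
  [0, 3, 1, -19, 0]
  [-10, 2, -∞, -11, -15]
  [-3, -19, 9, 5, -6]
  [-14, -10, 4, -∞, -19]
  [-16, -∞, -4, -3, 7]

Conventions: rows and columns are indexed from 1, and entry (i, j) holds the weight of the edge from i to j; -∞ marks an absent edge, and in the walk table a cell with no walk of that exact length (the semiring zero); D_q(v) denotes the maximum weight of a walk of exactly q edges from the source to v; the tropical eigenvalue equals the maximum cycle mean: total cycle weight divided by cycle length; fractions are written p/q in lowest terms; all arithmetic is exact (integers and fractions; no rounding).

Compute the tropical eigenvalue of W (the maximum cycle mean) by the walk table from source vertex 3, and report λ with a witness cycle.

q=0: [-∞, -∞, 0, -∞, -∞]
q=1: [-3, -19, 9, 5, -6]
q=2: [6, 0, 18, 14, 3]
q=3: [15, 9, 27, 23, 12]
q=4: [24, 18, 36, 32, 21]
q=5: [33, 27, 45, 41, 30]
Optimal cycle mean attained by: cycle 3->3, total 9, length 1.
Answer: λ = 9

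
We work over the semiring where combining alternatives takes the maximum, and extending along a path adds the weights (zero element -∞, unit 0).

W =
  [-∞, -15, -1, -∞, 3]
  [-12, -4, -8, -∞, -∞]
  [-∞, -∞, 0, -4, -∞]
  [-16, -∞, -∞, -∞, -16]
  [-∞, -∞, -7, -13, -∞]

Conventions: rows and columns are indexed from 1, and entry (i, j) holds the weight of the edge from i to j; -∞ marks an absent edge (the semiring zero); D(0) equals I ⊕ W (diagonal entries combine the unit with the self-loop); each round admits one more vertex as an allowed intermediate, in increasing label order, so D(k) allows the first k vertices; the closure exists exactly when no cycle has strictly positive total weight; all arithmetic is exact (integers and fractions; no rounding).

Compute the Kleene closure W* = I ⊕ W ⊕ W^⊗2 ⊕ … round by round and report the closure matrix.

D(0):
  [0, -15, -1, -∞, 3]
  [-12, 0, -8, -∞, -∞]
  [-∞, -∞, 0, -4, -∞]
  [-16, -∞, -∞, 0, -16]
  [-∞, -∞, -7, -13, 0]
D(1):
  [0, -15, -1, -∞, 3]
  [-12, 0, -8, -∞, -9]
  [-∞, -∞, 0, -4, -∞]
  [-16, -31, -17, 0, -13]
  [-∞, -∞, -7, -13, 0]
D(2):
  [0, -15, -1, -∞, 3]
  [-12, 0, -8, -∞, -9]
  [-∞, -∞, 0, -4, -∞]
  [-16, -31, -17, 0, -13]
  [-∞, -∞, -7, -13, 0]
D(3):
  [0, -15, -1, -5, 3]
  [-12, 0, -8, -12, -9]
  [-∞, -∞, 0, -4, -∞]
  [-16, -31, -17, 0, -13]
  [-∞, -∞, -7, -11, 0]
D(4):
  [0, -15, -1, -5, 3]
  [-12, 0, -8, -12, -9]
  [-20, -35, 0, -4, -17]
  [-16, -31, -17, 0, -13]
  [-27, -42, -7, -11, 0]
D(5):
  [0, -15, -1, -5, 3]
  [-12, 0, -8, -12, -9]
  [-20, -35, 0, -4, -17]
  [-16, -31, -17, 0, -13]
  [-27, -42, -7, -11, 0]
Answer: W* = [[0, -15, -1, -5, 3], [-12, 0, -8, -12, -9], [-20, -35, 0, -4, -17], [-16, -31, -17, 0, -13], [-27, -42, -7, -11, 0]]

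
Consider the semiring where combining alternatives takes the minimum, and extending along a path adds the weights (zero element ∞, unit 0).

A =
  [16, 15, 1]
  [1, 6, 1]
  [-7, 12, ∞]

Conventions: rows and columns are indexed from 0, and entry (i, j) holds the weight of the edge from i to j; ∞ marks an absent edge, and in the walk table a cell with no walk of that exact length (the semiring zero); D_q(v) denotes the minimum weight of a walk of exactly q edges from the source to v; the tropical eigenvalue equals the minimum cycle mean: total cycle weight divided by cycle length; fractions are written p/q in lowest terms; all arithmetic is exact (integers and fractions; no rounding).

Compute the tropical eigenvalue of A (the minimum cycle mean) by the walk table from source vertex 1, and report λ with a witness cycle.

q=0: [∞, 0, ∞]
q=1: [1, 6, 1]
q=2: [-6, 12, 2]
q=3: [-5, 9, -5]
Optimal cycle mean attained by: cycle 0->2->0, total 1 + (-7), length 2.
Answer: λ = -3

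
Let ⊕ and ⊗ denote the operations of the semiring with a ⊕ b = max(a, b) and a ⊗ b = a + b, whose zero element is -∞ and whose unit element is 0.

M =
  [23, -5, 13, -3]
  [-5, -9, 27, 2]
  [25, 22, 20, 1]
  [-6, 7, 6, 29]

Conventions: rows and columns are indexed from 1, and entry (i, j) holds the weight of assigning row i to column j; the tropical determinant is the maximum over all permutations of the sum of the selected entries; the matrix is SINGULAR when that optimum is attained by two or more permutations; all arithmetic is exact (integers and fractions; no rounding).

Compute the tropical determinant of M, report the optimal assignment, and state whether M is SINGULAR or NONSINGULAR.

σ = (1, 2, 3, 4): 23 + (-9) + 20 + 29 = 63
σ = (1, 2, 4, 3): 23 + (-9) + 1 + 6 = 21
σ = (1, 3, 2, 4): 23 + 27 + 22 + 29 = 101
σ = (1, 3, 4, 2): 23 + 27 + 1 + 7 = 58
σ = (1, 4, 2, 3): 23 + 2 + 22 + 6 = 53
σ = (1, 4, 3, 2): 23 + 2 + 20 + 7 = 52
σ = (2, 1, 3, 4): (-5) + (-5) + 20 + 29 = 39
σ = (2, 1, 4, 3): (-5) + (-5) + 1 + 6 = -3
σ = (2, 3, 1, 4): (-5) + 27 + 25 + 29 = 76
σ = (2, 3, 4, 1): (-5) + 27 + 1 + (-6) = 17
σ = (2, 4, 1, 3): (-5) + 2 + 25 + 6 = 28
σ = (2, 4, 3, 1): (-5) + 2 + 20 + (-6) = 11
σ = (3, 1, 2, 4): 13 + (-5) + 22 + 29 = 59
σ = (3, 1, 4, 2): 13 + (-5) + 1 + 7 = 16
σ = (3, 2, 1, 4): 13 + (-9) + 25 + 29 = 58
σ = (3, 2, 4, 1): 13 + (-9) + 1 + (-6) = -1
σ = (3, 4, 1, 2): 13 + 2 + 25 + 7 = 47
σ = (3, 4, 2, 1): 13 + 2 + 22 + (-6) = 31
σ = (4, 1, 2, 3): (-3) + (-5) + 22 + 6 = 20
σ = (4, 1, 3, 2): (-3) + (-5) + 20 + 7 = 19
σ = (4, 2, 1, 3): (-3) + (-9) + 25 + 6 = 19
σ = (4, 2, 3, 1): (-3) + (-9) + 20 + (-6) = 2
σ = (4, 3, 1, 2): (-3) + 27 + 25 + 7 = 56
σ = (4, 3, 2, 1): (-3) + 27 + 22 + (-6) = 40
Optimal value attained by: σ = (1, 3, 2, 4).
Answer: det⊕(M) = 101; verdict: NONSINGULAR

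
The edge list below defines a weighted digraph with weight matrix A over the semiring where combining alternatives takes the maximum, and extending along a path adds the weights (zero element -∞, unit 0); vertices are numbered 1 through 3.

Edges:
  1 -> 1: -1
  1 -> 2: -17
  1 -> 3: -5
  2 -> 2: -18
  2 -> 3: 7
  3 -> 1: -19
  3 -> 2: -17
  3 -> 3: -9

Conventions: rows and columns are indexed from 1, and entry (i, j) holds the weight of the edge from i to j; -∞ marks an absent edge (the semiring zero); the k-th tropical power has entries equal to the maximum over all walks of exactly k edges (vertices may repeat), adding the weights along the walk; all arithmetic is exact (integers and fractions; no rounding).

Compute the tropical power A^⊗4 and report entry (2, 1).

A^⊗2:
  [-2, -18, -6]
  [-12, -10, -2]
  [-20, -26, -10]
A^⊗3:
  [-3, -19, -7]
  [-13, -19, -3]
  [-21, -27, -19]
A^⊗4:
  [-4, -20, -8]
  [-14, -20, -12]
  [-22, -36, -20]
Key observation: the optimum is the walk 2->3->1->1->1, with weight 7 + (-19) + (-1) + (-1) = -14.
Optimal value attained by: walk 2->3->1->1->1.
Answer: (A^⊗4)[2][1] = -14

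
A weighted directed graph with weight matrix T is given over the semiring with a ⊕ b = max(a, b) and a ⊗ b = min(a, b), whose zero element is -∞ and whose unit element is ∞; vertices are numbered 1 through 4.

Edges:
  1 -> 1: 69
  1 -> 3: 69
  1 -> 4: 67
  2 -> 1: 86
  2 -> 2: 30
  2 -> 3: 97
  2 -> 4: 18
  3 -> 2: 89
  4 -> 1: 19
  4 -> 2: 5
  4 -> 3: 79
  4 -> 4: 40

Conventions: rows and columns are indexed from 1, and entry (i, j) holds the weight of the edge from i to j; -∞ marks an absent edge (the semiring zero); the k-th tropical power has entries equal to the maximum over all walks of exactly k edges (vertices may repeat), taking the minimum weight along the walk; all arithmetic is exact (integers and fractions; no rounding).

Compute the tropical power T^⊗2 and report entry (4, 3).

T^⊗2:
  [69, 69, 69, 67]
  [69, 89, 69, 67]
  [86, 30, 89, 18]
  [19, 79, 40, 40]
Key observation: the optimum is the walk 4->4->3, with weight 40 min 79 = 40.
Optimal value attained by: walk 4->4->3.
Answer: (T^⊗2)[4][3] = 40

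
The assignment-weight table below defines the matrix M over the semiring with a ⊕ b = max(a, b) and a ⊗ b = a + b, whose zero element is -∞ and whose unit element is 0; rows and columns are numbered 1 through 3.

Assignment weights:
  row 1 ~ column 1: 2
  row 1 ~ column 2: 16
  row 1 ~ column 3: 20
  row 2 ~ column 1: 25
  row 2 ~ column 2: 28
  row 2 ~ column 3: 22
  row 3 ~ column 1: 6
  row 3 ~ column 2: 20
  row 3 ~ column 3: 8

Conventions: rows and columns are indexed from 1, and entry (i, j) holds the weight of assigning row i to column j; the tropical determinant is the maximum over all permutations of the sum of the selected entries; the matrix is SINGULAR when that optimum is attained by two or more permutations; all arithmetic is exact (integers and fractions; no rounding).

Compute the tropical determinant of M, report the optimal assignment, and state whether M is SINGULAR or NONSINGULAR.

σ = (1, 2, 3): 2 + 28 + 8 = 38
σ = (1, 3, 2): 2 + 22 + 20 = 44
σ = (2, 1, 3): 16 + 25 + 8 = 49
σ = (2, 3, 1): 16 + 22 + 6 = 44
σ = (3, 1, 2): 20 + 25 + 20 = 65
σ = (3, 2, 1): 20 + 28 + 6 = 54
Optimal value attained by: σ = (3, 1, 2).
Answer: det⊕(M) = 65; verdict: NONSINGULAR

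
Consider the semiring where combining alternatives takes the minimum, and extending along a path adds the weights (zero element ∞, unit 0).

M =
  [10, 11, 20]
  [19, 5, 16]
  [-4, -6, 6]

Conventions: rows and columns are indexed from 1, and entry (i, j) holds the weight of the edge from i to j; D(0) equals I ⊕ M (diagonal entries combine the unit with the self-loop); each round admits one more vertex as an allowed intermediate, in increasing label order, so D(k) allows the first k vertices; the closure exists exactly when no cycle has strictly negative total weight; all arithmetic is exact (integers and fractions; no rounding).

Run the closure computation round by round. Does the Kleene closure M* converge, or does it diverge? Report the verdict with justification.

D(0):
  [0, 11, 20]
  [19, 0, 16]
  [-4, -6, 0]
D(1):
  [0, 11, 20]
  [19, 0, 16]
  [-4, -6, 0]
D(2):
  [0, 11, 20]
  [19, 0, 16]
  [-4, -6, 0]
D(3):
  [0, 11, 20]
  [12, 0, 16]
  [-4, -6, 0]
Key observation: every diagonal entry stays at the unit through all rounds, so no improving cycle exists.
Answer: CONVERGES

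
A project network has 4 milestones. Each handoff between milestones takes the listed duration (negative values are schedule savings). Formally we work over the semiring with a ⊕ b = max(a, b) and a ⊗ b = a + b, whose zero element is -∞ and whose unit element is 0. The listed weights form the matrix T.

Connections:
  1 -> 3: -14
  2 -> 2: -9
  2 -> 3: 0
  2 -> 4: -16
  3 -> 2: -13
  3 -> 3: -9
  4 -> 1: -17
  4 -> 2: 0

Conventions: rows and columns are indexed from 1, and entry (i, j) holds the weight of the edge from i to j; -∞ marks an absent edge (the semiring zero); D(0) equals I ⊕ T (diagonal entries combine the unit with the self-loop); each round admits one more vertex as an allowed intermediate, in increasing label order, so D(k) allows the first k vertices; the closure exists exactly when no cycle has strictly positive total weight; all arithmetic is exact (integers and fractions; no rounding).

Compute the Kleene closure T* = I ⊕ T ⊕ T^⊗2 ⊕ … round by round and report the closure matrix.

D(0):
  [0, -∞, -14, -∞]
  [-∞, 0, 0, -16]
  [-∞, -13, 0, -∞]
  [-17, 0, -∞, 0]
D(1):
  [0, -∞, -14, -∞]
  [-∞, 0, 0, -16]
  [-∞, -13, 0, -∞]
  [-17, 0, -31, 0]
D(2):
  [0, -∞, -14, -∞]
  [-∞, 0, 0, -16]
  [-∞, -13, 0, -29]
  [-17, 0, 0, 0]
D(3):
  [0, -27, -14, -43]
  [-∞, 0, 0, -16]
  [-∞, -13, 0, -29]
  [-17, 0, 0, 0]
D(4):
  [0, -27, -14, -43]
  [-33, 0, 0, -16]
  [-46, -13, 0, -29]
  [-17, 0, 0, 0]
Answer: T* = [[0, -27, -14, -43], [-33, 0, 0, -16], [-46, -13, 0, -29], [-17, 0, 0, 0]]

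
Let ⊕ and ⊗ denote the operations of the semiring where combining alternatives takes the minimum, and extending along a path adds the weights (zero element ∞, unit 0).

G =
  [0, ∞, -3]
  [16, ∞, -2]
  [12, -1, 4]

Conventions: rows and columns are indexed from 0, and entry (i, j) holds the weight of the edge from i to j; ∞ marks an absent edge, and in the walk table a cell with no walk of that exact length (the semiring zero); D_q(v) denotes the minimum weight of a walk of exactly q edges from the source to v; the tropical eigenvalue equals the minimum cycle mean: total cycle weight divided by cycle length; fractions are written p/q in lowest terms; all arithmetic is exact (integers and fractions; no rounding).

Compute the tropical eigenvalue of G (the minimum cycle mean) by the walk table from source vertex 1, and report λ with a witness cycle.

q=0: [∞, 0, ∞]
q=1: [16, ∞, -2]
q=2: [10, -3, 2]
q=3: [10, 1, -5]
Optimal cycle mean attained by: cycle 1->2->1, total (-2) + (-1), length 2.
Answer: λ = -3/2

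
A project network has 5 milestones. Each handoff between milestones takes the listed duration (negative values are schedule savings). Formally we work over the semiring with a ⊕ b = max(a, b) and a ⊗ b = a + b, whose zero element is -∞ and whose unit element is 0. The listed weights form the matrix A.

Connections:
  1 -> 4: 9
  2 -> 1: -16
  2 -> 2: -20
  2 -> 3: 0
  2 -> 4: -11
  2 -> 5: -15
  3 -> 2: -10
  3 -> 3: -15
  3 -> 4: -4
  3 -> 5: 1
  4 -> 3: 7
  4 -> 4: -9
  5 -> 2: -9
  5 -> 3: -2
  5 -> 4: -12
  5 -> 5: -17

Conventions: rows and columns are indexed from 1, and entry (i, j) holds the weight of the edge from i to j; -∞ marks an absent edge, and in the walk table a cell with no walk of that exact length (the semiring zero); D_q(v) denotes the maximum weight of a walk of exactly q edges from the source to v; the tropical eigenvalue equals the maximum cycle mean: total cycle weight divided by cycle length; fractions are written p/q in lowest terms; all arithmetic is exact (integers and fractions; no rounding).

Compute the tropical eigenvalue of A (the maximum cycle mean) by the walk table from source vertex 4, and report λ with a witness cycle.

q=0: [-∞, -∞, -∞, 0, -∞]
q=1: [-∞, -∞, 7, -9, -∞]
q=2: [-∞, -3, -2, 3, 8]
q=3: [-19, -1, 10, -4, -1]
q=4: [-17, 0, 3, 6, 11]
q=5: [-16, 2, 13, -1, 4]
Optimal cycle mean attained by: cycle 3->4->3, total (-4) + 7, length 2.
Answer: λ = 3/2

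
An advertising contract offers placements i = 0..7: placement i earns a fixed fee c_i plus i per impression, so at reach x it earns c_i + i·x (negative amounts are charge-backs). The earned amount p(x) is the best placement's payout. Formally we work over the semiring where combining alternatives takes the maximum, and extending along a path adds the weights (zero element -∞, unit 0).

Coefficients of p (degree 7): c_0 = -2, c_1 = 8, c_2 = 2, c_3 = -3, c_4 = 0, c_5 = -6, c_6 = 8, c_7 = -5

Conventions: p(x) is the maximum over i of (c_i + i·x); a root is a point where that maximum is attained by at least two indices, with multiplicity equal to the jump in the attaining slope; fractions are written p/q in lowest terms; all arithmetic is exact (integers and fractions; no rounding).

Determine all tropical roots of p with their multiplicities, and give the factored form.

hull edge (i=0, c=-2) to (i=1, c=8): slope 10, span 1
hull edge (i=1, c=8) to (i=6, c=8): slope 0, span 5
hull edge (i=6, c=8) to (i=7, c=-5): slope -13, span 1
Factored form: p(x) = -5 ⊗ (x ⊕ (-10)) ⊗ (x ⊕ 0) ⊗ (x ⊕ 0) ⊗ (x ⊕ 0) ⊗ (x ⊕ 0) ⊗ (x ⊕ 0) ⊗ (x ⊕ 13)
Answer: roots = -10 (mult 1), 0 (mult 5), 13 (mult 1)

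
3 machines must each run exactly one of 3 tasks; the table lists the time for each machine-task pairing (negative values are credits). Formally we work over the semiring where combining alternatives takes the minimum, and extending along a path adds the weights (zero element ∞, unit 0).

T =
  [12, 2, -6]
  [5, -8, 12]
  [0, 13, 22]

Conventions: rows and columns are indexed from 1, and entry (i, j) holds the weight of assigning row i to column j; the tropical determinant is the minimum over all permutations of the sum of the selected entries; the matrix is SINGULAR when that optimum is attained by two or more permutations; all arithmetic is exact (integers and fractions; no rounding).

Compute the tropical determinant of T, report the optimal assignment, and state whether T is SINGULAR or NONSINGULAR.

σ = (1, 2, 3): 12 + (-8) + 22 = 26
σ = (1, 3, 2): 12 + 12 + 13 = 37
σ = (2, 1, 3): 2 + 5 + 22 = 29
σ = (2, 3, 1): 2 + 12 + 0 = 14
σ = (3, 1, 2): (-6) + 5 + 13 = 12
σ = (3, 2, 1): (-6) + (-8) + 0 = -14
Optimal value attained by: σ = (3, 2, 1).
Answer: det⊕(T) = -14; verdict: NONSINGULAR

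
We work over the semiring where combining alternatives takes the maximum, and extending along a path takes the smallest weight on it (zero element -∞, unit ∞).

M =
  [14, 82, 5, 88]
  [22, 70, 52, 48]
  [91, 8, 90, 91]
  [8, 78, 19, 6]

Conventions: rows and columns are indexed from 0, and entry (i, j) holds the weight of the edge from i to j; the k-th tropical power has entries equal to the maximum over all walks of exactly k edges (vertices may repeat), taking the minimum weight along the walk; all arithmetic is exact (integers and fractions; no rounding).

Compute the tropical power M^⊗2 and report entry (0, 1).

M^⊗2:
  [22, 78, 52, 48]
  [52, 70, 52, 52]
  [90, 82, 90, 90]
  [22, 70, 52, 48]
Key observation: the optimum is the walk 0->3->1, with weight 88 min 78 = 78.
Optimal value attained by: walk 0->3->1.
Answer: (M^⊗2)[0][1] = 78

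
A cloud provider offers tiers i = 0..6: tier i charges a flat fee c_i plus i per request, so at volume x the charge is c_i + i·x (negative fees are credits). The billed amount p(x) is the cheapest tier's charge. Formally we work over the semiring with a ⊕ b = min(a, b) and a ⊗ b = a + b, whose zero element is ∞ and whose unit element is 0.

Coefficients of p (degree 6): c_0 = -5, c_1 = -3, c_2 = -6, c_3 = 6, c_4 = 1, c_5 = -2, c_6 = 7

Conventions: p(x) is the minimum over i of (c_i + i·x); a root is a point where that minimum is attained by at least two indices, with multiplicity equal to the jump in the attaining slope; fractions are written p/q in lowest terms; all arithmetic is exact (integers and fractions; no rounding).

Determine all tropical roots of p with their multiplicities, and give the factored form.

hull edge (i=0, c=-5) to (i=2, c=-6): slope -1/2, span 2
hull edge (i=2, c=-6) to (i=5, c=-2): slope 4/3, span 3
hull edge (i=5, c=-2) to (i=6, c=7): slope 9, span 1
Factored form: p(x) = 7 ⊗ (x ⊕ (-9)) ⊗ (x ⊕ (-4/3)) ⊗ (x ⊕ (-4/3)) ⊗ (x ⊕ (-4/3)) ⊗ (x ⊕ 1/2) ⊗ (x ⊕ 1/2)
Answer: roots = -9 (mult 1), -4/3 (mult 3), 1/2 (mult 2)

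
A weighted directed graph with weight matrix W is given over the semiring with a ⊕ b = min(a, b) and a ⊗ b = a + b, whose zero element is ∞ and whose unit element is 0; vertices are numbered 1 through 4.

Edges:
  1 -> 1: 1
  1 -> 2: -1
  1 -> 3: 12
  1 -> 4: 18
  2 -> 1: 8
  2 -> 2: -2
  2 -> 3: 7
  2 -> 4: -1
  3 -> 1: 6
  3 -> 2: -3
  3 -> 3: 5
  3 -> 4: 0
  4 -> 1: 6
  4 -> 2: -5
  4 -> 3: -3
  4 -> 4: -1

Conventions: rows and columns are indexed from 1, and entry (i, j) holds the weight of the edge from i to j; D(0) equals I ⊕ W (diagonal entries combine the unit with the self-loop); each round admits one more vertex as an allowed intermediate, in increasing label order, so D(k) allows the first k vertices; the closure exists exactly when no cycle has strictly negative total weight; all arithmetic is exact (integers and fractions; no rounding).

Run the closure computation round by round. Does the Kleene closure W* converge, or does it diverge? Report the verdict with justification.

Detection: at round 0, diagonal entry (2, 2) turns strictly negative.
Key observation: the cycle 2->2 has total weight (-2), which is strictly negative.
Answer: DIVERGES — negative cycle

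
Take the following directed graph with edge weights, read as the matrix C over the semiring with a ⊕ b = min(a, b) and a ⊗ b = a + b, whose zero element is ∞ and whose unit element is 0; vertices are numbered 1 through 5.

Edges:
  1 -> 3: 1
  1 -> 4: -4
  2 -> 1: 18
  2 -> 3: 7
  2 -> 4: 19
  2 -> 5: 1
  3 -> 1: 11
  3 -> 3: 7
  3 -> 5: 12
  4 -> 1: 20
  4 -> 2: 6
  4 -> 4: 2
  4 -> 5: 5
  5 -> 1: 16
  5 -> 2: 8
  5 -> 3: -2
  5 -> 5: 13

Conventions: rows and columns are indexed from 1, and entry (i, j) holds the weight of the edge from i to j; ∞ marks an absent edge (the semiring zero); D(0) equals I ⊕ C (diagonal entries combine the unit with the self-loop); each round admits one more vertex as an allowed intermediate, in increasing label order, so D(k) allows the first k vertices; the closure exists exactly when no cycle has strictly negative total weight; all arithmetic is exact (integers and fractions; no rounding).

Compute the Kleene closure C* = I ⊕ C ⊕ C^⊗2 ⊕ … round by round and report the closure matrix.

D(0):
  [0, ∞, 1, -4, ∞]
  [18, 0, 7, 19, 1]
  [11, ∞, 0, ∞, 12]
  [20, 6, ∞, 0, 5]
  [16, 8, -2, ∞, 0]
D(1):
  [0, ∞, 1, -4, ∞]
  [18, 0, 7, 14, 1]
  [11, ∞, 0, 7, 12]
  [20, 6, 21, 0, 5]
  [16, 8, -2, 12, 0]
D(2):
  [0, ∞, 1, -4, ∞]
  [18, 0, 7, 14, 1]
  [11, ∞, 0, 7, 12]
  [20, 6, 13, 0, 5]
  [16, 8, -2, 12, 0]
D(3):
  [0, ∞, 1, -4, 13]
  [18, 0, 7, 14, 1]
  [11, ∞, 0, 7, 12]
  [20, 6, 13, 0, 5]
  [9, 8, -2, 5, 0]
D(4):
  [0, 2, 1, -4, 1]
  [18, 0, 7, 14, 1]
  [11, 13, 0, 7, 12]
  [20, 6, 13, 0, 5]
  [9, 8, -2, 5, 0]
D(5):
  [0, 2, -1, -4, 1]
  [10, 0, -1, 6, 1]
  [11, 13, 0, 7, 12]
  [14, 6, 3, 0, 5]
  [9, 8, -2, 5, 0]
Answer: C* = [[0, 2, -1, -4, 1], [10, 0, -1, 6, 1], [11, 13, 0, 7, 12], [14, 6, 3, 0, 5], [9, 8, -2, 5, 0]]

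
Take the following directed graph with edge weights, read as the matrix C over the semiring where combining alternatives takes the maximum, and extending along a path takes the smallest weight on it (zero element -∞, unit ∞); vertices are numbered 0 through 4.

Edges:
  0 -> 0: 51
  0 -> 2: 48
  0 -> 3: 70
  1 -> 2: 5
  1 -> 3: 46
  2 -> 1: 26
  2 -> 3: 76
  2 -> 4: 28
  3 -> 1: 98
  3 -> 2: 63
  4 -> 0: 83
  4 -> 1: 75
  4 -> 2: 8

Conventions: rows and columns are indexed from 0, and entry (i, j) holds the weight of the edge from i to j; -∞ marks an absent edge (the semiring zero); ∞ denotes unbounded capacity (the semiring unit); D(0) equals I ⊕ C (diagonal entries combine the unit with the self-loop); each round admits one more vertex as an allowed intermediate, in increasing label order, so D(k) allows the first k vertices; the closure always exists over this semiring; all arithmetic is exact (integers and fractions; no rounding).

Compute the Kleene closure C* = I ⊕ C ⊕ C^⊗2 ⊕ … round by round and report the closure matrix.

D(0):
  [∞, -∞, 48, 70, -∞]
  [-∞, ∞, 5, 46, -∞]
  [-∞, 26, ∞, 76, 28]
  [-∞, 98, 63, ∞, -∞]
  [83, 75, 8, -∞, ∞]
D(1):
  [∞, -∞, 48, 70, -∞]
  [-∞, ∞, 5, 46, -∞]
  [-∞, 26, ∞, 76, 28]
  [-∞, 98, 63, ∞, -∞]
  [83, 75, 48, 70, ∞]
D(2):
  [∞, -∞, 48, 70, -∞]
  [-∞, ∞, 5, 46, -∞]
  [-∞, 26, ∞, 76, 28]
  [-∞, 98, 63, ∞, -∞]
  [83, 75, 48, 70, ∞]
D(3):
  [∞, 26, 48, 70, 28]
  [-∞, ∞, 5, 46, 5]
  [-∞, 26, ∞, 76, 28]
  [-∞, 98, 63, ∞, 28]
  [83, 75, 48, 70, ∞]
D(4):
  [∞, 70, 63, 70, 28]
  [-∞, ∞, 46, 46, 28]
  [-∞, 76, ∞, 76, 28]
  [-∞, 98, 63, ∞, 28]
  [83, 75, 63, 70, ∞]
D(5):
  [∞, 70, 63, 70, 28]
  [28, ∞, 46, 46, 28]
  [28, 76, ∞, 76, 28]
  [28, 98, 63, ∞, 28]
  [83, 75, 63, 70, ∞]
Answer: C* = [[∞, 70, 63, 70, 28], [28, ∞, 46, 46, 28], [28, 76, ∞, 76, 28], [28, 98, 63, ∞, 28], [83, 75, 63, 70, ∞]]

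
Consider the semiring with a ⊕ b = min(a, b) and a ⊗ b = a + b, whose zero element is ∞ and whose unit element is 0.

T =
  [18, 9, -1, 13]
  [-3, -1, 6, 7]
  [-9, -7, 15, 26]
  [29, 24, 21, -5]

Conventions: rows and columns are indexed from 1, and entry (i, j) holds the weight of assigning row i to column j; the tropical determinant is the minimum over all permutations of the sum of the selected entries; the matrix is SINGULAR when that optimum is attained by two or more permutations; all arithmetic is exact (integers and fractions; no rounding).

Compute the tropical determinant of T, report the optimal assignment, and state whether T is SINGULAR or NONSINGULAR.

σ = (1, 2, 3, 4): 18 + (-1) + 15 + (-5) = 27
σ = (1, 2, 4, 3): 18 + (-1) + 26 + 21 = 64
σ = (1, 3, 2, 4): 18 + 6 + (-7) + (-5) = 12
σ = (1, 3, 4, 2): 18 + 6 + 26 + 24 = 74
σ = (1, 4, 2, 3): 18 + 7 + (-7) + 21 = 39
σ = (1, 4, 3, 2): 18 + 7 + 15 + 24 = 64
σ = (2, 1, 3, 4): 9 + (-3) + 15 + (-5) = 16
σ = (2, 1, 4, 3): 9 + (-3) + 26 + 21 = 53
σ = (2, 3, 1, 4): 9 + 6 + (-9) + (-5) = 1
σ = (2, 3, 4, 1): 9 + 6 + 26 + 29 = 70
σ = (2, 4, 1, 3): 9 + 7 + (-9) + 21 = 28
σ = (2, 4, 3, 1): 9 + 7 + 15 + 29 = 60
σ = (3, 1, 2, 4): (-1) + (-3) + (-7) + (-5) = -16
σ = (3, 1, 4, 2): (-1) + (-3) + 26 + 24 = 46
σ = (3, 2, 1, 4): (-1) + (-1) + (-9) + (-5) = -16
σ = (3, 2, 4, 1): (-1) + (-1) + 26 + 29 = 53
σ = (3, 4, 1, 2): (-1) + 7 + (-9) + 24 = 21
σ = (3, 4, 2, 1): (-1) + 7 + (-7) + 29 = 28
σ = (4, 1, 2, 3): 13 + (-3) + (-7) + 21 = 24
σ = (4, 1, 3, 2): 13 + (-3) + 15 + 24 = 49
σ = (4, 2, 1, 3): 13 + (-1) + (-9) + 21 = 24
σ = (4, 2, 3, 1): 13 + (-1) + 15 + 29 = 56
σ = (4, 3, 1, 2): 13 + 6 + (-9) + 24 = 34
σ = (4, 3, 2, 1): 13 + 6 + (-7) + 29 = 41
Optimal value attained by: σ = (3, 1, 2, 4).
Answer: det⊕(T) = -16; verdict: SINGULAR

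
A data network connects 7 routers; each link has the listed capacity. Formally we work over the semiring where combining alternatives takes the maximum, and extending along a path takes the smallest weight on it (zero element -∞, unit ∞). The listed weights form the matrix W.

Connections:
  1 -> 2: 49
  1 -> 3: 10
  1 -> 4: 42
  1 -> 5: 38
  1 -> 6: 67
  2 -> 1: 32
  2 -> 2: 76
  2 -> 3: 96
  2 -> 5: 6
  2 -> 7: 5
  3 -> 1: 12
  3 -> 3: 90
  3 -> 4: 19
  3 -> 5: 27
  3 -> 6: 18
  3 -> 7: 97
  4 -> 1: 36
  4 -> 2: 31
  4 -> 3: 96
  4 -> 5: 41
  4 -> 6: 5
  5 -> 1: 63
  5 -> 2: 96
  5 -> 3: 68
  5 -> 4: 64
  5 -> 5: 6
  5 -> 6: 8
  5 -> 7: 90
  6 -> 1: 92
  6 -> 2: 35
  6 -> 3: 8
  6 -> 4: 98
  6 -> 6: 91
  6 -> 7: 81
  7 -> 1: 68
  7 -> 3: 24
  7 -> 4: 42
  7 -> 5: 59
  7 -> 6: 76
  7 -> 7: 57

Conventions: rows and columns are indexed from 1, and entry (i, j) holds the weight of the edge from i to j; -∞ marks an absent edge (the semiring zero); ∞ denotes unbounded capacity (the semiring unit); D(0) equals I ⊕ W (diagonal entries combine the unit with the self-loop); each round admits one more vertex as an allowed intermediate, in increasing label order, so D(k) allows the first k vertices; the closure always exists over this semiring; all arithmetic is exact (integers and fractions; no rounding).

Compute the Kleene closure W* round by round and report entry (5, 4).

D(0):
  [∞, 49, 10, 42, 38, 67, -∞]
  [32, ∞, 96, -∞, 6, -∞, 5]
  [12, -∞, ∞, 19, 27, 18, 97]
  [36, 31, 96, ∞, 41, 5, -∞]
  [63, 96, 68, 64, ∞, 8, 90]
  [92, 35, 8, 98, -∞, ∞, 81]
  [68, -∞, 24, 42, 59, 76, ∞]
D(1):
  [∞, 49, 10, 42, 38, 67, -∞]
  [32, ∞, 96, 32, 32, 32, 5]
  [12, 12, ∞, 19, 27, 18, 97]
  [36, 36, 96, ∞, 41, 36, -∞]
  [63, 96, 68, 64, ∞, 63, 90]
  [92, 49, 10, 98, 38, ∞, 81]
  [68, 49, 24, 42, 59, 76, ∞]
D(2):
  [∞, 49, 49, 42, 38, 67, 5]
  [32, ∞, 96, 32, 32, 32, 5]
  [12, 12, ∞, 19, 27, 18, 97]
  [36, 36, 96, ∞, 41, 36, 5]
  [63, 96, 96, 64, ∞, 63, 90]
  [92, 49, 49, 98, 38, ∞, 81]
  [68, 49, 49, 42, 59, 76, ∞]
D(3):
  [∞, 49, 49, 42, 38, 67, 49]
  [32, ∞, 96, 32, 32, 32, 96]
  [12, 12, ∞, 19, 27, 18, 97]
  [36, 36, 96, ∞, 41, 36, 96]
  [63, 96, 96, 64, ∞, 63, 96]
  [92, 49, 49, 98, 38, ∞, 81]
  [68, 49, 49, 42, 59, 76, ∞]
D(4):
  [∞, 49, 49, 42, 41, 67, 49]
  [32, ∞, 96, 32, 32, 32, 96]
  [19, 19, ∞, 19, 27, 19, 97]
  [36, 36, 96, ∞, 41, 36, 96]
  [63, 96, 96, 64, ∞, 63, 96]
  [92, 49, 96, 98, 41, ∞, 96]
  [68, 49, 49, 42, 59, 76, ∞]
D(5):
  [∞, 49, 49, 42, 41, 67, 49]
  [32, ∞, 96, 32, 32, 32, 96]
  [27, 27, ∞, 27, 27, 27, 97]
  [41, 41, 96, ∞, 41, 41, 96]
  [63, 96, 96, 64, ∞, 63, 96]
  [92, 49, 96, 98, 41, ∞, 96]
  [68, 59, 59, 59, 59, 76, ∞]
D(6):
  [∞, 49, 67, 67, 41, 67, 67]
  [32, ∞, 96, 32, 32, 32, 96]
  [27, 27, ∞, 27, 27, 27, 97]
  [41, 41, 96, ∞, 41, 41, 96]
  [63, 96, 96, 64, ∞, 63, 96]
  [92, 49, 96, 98, 41, ∞, 96]
  [76, 59, 76, 76, 59, 76, ∞]
D(7):
  [∞, 59, 67, 67, 59, 67, 67]
  [76, ∞, 96, 76, 59, 76, 96]
  [76, 59, ∞, 76, 59, 76, 97]
  [76, 59, 96, ∞, 59, 76, 96]
  [76, 96, 96, 76, ∞, 76, 96]
  [92, 59, 96, 98, 59, ∞, 96]
  [76, 59, 76, 76, 59, 76, ∞]
Answer: W*[5][4] = 76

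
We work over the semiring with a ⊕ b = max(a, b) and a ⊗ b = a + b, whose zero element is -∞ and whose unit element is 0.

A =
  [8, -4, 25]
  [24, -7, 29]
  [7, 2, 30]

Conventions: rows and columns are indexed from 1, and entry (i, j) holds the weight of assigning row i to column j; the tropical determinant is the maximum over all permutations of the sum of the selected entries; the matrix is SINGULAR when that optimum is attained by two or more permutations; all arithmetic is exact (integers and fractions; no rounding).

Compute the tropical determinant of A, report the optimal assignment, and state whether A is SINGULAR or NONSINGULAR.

σ = (1, 2, 3): 8 + (-7) + 30 = 31
σ = (1, 3, 2): 8 + 29 + 2 = 39
σ = (2, 1, 3): (-4) + 24 + 30 = 50
σ = (2, 3, 1): (-4) + 29 + 7 = 32
σ = (3, 1, 2): 25 + 24 + 2 = 51
σ = (3, 2, 1): 25 + (-7) + 7 = 25
Optimal value attained by: σ = (3, 1, 2).
Answer: det⊕(A) = 51; verdict: NONSINGULAR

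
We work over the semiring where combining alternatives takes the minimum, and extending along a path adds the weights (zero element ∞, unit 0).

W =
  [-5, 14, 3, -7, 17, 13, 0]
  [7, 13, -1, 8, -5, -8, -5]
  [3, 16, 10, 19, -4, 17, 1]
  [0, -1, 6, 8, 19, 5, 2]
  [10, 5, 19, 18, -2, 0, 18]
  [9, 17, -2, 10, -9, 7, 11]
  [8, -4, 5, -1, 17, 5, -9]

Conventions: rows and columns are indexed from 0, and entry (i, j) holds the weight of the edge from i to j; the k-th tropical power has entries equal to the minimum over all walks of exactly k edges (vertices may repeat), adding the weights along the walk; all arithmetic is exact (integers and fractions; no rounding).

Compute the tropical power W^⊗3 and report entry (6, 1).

W^⊗2:
  [-10, -8, -2, -12, -1, -2, -9]
  [1, -9, -10, -6, -17, -5, -14]
  [-2, -3, 6, -4, -6, -4, -8]
  [-5, -2, -2, -7, -6, -9, -7]
  [5, 3, -2, 3, -9, -3, 0]
  [1, -4, 5, 2, -11, -9, -1]
  [-1, -13, -5, -10, -9, -12, -18]
W^⊗3:
  [-15, -13, -9, -17, -13, -16, -18]
  [-7, -18, -10, -15, -19, -17, -23]
  [-7, -12, -6, -9, -13, -11, -17]
  [-10, -11, -11, -12, -18, -10, -16]
  [0, -4, -5, -2, -12, -9, -9]
  [-4, -6, -11, -6, -18, -12, -10]
  [-10, -22, -14, -19, -21, -21, -27]
Key observation: the optimum is the walk 6->6->6->1, with weight (-9) + (-9) + (-4) = -22.
Optimal value attained by: walk 6->6->6->1.
Answer: (W^⊗3)[6][1] = -22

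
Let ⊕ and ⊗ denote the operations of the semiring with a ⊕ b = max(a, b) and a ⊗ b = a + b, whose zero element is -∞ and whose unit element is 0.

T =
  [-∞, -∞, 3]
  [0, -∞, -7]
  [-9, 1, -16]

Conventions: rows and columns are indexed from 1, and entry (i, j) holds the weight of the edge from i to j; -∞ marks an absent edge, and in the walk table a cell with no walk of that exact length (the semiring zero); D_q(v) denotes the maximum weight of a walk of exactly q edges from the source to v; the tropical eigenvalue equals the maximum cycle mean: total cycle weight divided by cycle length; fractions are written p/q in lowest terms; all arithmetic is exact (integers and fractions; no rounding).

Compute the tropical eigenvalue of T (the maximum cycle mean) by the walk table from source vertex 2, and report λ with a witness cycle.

q=0: [-∞, 0, -∞]
q=1: [0, -∞, -7]
q=2: [-16, -6, 3]
q=3: [-6, 4, -13]
Optimal cycle mean attained by: cycle 1->3->2->1, total 3 + 1 + 0, length 3.
Answer: λ = 4/3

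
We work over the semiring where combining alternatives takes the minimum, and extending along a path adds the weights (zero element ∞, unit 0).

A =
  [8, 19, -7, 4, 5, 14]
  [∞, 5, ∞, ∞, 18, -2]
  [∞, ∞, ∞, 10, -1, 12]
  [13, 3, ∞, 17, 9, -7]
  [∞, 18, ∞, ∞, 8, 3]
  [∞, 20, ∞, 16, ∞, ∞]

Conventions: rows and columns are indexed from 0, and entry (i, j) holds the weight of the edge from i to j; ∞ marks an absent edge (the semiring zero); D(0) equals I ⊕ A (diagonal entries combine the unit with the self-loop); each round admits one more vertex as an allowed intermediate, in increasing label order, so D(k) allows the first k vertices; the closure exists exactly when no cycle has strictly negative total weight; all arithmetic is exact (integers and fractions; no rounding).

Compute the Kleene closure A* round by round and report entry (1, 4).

D(0):
  [0, 19, -7, 4, 5, 14]
  [∞, 0, ∞, ∞, 18, -2]
  [∞, ∞, 0, 10, -1, 12]
  [13, 3, ∞, 0, 9, -7]
  [∞, 18, ∞, ∞, 0, 3]
  [∞, 20, ∞, 16, ∞, 0]
D(1):
  [0, 19, -7, 4, 5, 14]
  [∞, 0, ∞, ∞, 18, -2]
  [∞, ∞, 0, 10, -1, 12]
  [13, 3, 6, 0, 9, -7]
  [∞, 18, ∞, ∞, 0, 3]
  [∞, 20, ∞, 16, ∞, 0]
D(2):
  [0, 19, -7, 4, 5, 14]
  [∞, 0, ∞, ∞, 18, -2]
  [∞, ∞, 0, 10, -1, 12]
  [13, 3, 6, 0, 9, -7]
  [∞, 18, ∞, ∞, 0, 3]
  [∞, 20, ∞, 16, 38, 0]
D(3):
  [0, 19, -7, 3, -8, 5]
  [∞, 0, ∞, ∞, 18, -2]
  [∞, ∞, 0, 10, -1, 12]
  [13, 3, 6, 0, 5, -7]
  [∞, 18, ∞, ∞, 0, 3]
  [∞, 20, ∞, 16, 38, 0]
D(4):
  [0, 6, -7, 3, -8, -4]
  [∞, 0, ∞, ∞, 18, -2]
  [23, 13, 0, 10, -1, 3]
  [13, 3, 6, 0, 5, -7]
  [∞, 18, ∞, ∞, 0, 3]
  [29, 19, 22, 16, 21, 0]
D(5):
  [0, 6, -7, 3, -8, -5]
  [∞, 0, ∞, ∞, 18, -2]
  [23, 13, 0, 10, -1, 2]
  [13, 3, 6, 0, 5, -7]
  [∞, 18, ∞, ∞, 0, 3]
  [29, 19, 22, 16, 21, 0]
D(6):
  [0, 6, -7, 3, -8, -5]
  [27, 0, 20, 14, 18, -2]
  [23, 13, 0, 10, -1, 2]
  [13, 3, 6, 0, 5, -7]
  [32, 18, 25, 19, 0, 3]
  [29, 19, 22, 16, 21, 0]
Answer: A*[1][4] = 18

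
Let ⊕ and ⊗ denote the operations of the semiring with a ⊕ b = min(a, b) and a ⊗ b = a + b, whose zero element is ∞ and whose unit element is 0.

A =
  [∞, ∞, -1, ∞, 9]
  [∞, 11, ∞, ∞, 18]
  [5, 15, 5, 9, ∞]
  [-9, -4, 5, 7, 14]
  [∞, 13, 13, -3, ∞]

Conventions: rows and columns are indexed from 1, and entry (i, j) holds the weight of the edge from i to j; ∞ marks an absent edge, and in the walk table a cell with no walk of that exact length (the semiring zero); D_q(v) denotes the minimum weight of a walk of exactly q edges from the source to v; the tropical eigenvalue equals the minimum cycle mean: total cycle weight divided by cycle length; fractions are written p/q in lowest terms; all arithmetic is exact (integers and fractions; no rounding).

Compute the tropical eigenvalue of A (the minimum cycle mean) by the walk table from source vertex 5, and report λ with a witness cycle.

q=0: [∞, ∞, ∞, ∞, 0]
q=1: [∞, 13, 13, -3, ∞]
q=2: [-12, -7, 2, 4, 11]
q=3: [-5, 0, -13, 8, -3]
q=4: [-8, 2, -8, -6, 4]
q=5: [-15, -10, -9, 1, 1]
Optimal cycle mean attained by: cycle 1->5->4->1, total 9 + (-3) + (-9), length 3.
Answer: λ = -1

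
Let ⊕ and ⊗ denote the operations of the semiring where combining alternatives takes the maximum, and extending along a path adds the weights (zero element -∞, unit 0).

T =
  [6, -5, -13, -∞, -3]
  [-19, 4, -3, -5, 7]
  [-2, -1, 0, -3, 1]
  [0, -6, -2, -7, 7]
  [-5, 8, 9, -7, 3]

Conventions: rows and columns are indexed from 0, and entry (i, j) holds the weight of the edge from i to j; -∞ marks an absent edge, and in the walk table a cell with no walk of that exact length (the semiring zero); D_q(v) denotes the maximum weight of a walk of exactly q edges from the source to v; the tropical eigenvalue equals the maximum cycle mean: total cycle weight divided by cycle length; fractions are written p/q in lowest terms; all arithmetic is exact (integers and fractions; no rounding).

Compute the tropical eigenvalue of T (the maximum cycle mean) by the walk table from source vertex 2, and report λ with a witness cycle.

q=0: [-∞, -∞, 0, -∞, -∞]
q=1: [-2, -1, 0, -3, 1]
q=2: [4, 9, 10, -3, 6]
q=3: [10, 14, 15, 7, 16]
q=4: [16, 24, 25, 12, 21]
q=5: [23, 29, 30, 22, 31]
Optimal cycle mean attained by: cycle 1->4->1, total 7 + 8, length 2.
Answer: λ = 15/2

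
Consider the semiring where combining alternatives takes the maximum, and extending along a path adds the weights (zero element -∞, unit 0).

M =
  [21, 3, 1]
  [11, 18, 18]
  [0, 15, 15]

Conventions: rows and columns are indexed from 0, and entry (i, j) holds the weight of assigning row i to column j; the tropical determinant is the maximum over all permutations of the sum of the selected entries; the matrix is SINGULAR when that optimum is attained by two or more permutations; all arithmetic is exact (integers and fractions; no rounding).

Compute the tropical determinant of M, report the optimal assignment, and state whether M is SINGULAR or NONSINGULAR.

σ = (0, 1, 2): 21 + 18 + 15 = 54
σ = (0, 2, 1): 21 + 18 + 15 = 54
σ = (1, 0, 2): 3 + 11 + 15 = 29
σ = (1, 2, 0): 3 + 18 + 0 = 21
σ = (2, 0, 1): 1 + 11 + 15 = 27
σ = (2, 1, 0): 1 + 18 + 0 = 19
Optimal value attained by: σ = (0, 1, 2).
Answer: det⊕(M) = 54; verdict: SINGULAR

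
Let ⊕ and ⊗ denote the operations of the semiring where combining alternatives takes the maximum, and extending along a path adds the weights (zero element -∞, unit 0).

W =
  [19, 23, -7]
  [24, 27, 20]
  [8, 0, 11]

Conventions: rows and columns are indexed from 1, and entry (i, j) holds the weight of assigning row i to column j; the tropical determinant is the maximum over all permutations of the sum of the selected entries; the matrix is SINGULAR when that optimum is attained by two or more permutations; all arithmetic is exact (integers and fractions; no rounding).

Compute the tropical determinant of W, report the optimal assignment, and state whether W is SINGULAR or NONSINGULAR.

σ = (1, 2, 3): 19 + 27 + 11 = 57
σ = (1, 3, 2): 19 + 20 + 0 = 39
σ = (2, 1, 3): 23 + 24 + 11 = 58
σ = (2, 3, 1): 23 + 20 + 8 = 51
σ = (3, 1, 2): (-7) + 24 + 0 = 17
σ = (3, 2, 1): (-7) + 27 + 8 = 28
Optimal value attained by: σ = (2, 1, 3).
Answer: det⊕(W) = 58; verdict: NONSINGULAR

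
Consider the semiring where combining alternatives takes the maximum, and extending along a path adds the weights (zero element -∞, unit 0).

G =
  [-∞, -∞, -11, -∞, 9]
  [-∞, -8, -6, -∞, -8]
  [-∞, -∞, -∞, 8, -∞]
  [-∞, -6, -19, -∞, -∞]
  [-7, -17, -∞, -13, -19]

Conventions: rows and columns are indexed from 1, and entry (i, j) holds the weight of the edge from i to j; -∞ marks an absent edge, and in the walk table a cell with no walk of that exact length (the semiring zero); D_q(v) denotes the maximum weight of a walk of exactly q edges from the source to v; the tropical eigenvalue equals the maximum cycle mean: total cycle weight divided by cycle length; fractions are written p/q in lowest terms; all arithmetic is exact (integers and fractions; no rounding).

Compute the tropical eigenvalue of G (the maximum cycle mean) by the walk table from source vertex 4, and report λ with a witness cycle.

q=0: [-∞, -∞, -∞, 0, -∞]
q=1: [-∞, -6, -19, -∞, -∞]
q=2: [-∞, -14, -12, -11, -14]
q=3: [-21, -17, -20, -4, -22]
q=4: [-29, -10, -23, -12, -12]
q=5: [-19, -18, -16, -15, -18]
Optimal cycle mean attained by: cycle 1->5->1, total 9 + (-7), length 2.
Answer: λ = 1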